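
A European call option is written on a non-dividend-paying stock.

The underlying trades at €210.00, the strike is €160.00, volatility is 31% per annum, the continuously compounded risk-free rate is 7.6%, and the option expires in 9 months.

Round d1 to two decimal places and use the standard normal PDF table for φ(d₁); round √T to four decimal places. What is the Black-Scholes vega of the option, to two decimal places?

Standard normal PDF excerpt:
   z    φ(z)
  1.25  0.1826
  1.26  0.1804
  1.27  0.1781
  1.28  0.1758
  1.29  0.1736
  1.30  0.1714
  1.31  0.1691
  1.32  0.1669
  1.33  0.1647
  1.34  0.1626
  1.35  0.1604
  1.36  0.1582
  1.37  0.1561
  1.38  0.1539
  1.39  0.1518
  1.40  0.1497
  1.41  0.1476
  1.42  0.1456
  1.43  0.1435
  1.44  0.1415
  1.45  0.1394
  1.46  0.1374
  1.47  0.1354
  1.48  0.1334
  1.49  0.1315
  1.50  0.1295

σ√T = 0.31·√0.75 = 0.2685
d₁ = [ln(210/160) + (0.076 + 0.31²/2)·0.75] / 0.2685 = [0.2719 + 0.0930] / 0.2685 = 1.3595 which rounds to 1.36
√T = √0.75 = 0.8660
φ(d₁) = φ(1.36) = 0.1582
vega = S·φ(d₁)·√T = 210·0.1582·0.8660 = 28.7703

28.77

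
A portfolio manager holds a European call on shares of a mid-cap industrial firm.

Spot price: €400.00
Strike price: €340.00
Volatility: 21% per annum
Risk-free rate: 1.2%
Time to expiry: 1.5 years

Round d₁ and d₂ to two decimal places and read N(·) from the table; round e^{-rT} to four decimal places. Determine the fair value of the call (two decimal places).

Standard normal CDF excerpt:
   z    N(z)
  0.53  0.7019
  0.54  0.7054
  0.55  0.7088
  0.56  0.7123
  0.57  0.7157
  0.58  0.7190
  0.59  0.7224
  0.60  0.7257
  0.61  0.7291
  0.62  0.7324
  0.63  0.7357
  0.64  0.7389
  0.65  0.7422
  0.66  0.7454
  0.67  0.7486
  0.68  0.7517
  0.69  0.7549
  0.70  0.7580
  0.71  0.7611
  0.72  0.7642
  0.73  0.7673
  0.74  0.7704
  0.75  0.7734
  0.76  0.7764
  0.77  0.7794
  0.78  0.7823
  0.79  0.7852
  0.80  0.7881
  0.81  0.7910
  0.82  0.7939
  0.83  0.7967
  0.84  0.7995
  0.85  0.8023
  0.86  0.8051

σ√T = 0.21·√1.5 = 0.2572
d₁ = [ln(400/340) + (0.012 + 0.21²/2)·1.5] / 0.2572 = [0.1625 + 0.0511] / 0.2572 = 0.8305 which rounds to 0.83
d₂ = d₁ − σ√T = 0.8305 − 0.2572 = 0.5733 which rounds to 0.57
exp(−rT) = exp(−0.012·1.5) = 0.9822
N(d₁) = N(0.83) = 0.7967;  N(d₂) = N(0.57) = 0.7157
C = 400·0.7967 − 340·0.9822·0.7157 = 318.6800 − 239.0066 = 79.6734

€79.67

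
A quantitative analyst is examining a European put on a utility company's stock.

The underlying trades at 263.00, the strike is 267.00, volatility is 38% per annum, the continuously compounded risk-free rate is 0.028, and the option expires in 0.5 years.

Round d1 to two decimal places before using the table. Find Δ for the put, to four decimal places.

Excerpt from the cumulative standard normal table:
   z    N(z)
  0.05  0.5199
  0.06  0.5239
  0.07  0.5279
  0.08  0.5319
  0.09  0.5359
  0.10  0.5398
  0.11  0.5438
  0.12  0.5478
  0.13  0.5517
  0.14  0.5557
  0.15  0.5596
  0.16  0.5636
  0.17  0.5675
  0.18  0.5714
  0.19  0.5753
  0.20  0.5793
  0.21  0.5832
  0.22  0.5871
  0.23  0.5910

σ√T = 0.38·√0.5 = 0.2687
d₁ = [ln(263/267) + (0.028 + ½·0.38²)·0.5] / (σ√T) = (-0.0151 + 0.0501) / 0.2687 = 0.1303 ⇒ 0.13
N(d₁) = N(0.13) = 0.5517
Δ_put = N(d₁) − 1 = 0.5517 − 1 = -0.4483

-0.4483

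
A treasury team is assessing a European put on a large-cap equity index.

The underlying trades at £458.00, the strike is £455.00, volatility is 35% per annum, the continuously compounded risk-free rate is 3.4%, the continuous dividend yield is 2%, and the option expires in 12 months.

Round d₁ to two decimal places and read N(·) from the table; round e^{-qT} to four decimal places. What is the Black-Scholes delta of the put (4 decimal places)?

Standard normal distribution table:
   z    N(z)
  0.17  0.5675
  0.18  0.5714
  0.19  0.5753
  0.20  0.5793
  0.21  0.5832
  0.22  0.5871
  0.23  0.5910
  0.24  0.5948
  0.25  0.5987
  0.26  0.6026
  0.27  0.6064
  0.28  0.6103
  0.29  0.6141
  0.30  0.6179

σ√T = 0.35·√1 = 0.3500
ln(S/K) + (r − q + σ²/2)T = ln(458/455) + (0.034 − 0.02 + 0.35²/2)·1 = 0.0066 + 0.0752 = 0.0818
d₁ = 0.0818 / 0.3500 = 0.2338 which rounds to 0.23
N(d₁) = N(0.23) = 0.5910
Δ_put = exp(−qT)·(N(d₁) − 1) = 0.9802·(0.5910 − 1) = -0.4009

-0.4009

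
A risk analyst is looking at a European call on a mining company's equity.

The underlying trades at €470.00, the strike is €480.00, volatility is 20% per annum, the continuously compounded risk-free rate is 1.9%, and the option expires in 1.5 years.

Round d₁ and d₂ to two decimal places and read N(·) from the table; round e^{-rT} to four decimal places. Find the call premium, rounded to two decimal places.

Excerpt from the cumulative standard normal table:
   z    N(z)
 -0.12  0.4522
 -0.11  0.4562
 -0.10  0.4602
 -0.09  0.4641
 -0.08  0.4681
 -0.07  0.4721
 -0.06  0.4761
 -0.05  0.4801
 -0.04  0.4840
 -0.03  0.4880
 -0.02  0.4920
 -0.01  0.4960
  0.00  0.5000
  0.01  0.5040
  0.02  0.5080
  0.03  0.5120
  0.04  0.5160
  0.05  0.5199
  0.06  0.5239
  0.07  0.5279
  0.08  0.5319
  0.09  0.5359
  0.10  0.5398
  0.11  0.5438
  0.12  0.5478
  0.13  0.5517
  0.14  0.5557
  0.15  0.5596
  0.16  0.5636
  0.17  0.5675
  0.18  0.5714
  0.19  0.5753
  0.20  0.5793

σ√T = 0.2·√1.5 = 0.2449
ln(S/K) + (r + σ²/2)T = ln(470/480) + (0.019 + 0.2²/2)·1.5 = -0.0211 + 0.0585 = 0.0374
d₁ = 0.0374 / 0.2449 = 0.1529 → 0.15
d₂ = d₁ − σ√T = 0.1529 − 0.2449 = -0.0921 → -0.09
exp(−rT) = exp(−0.019·1.5) = 0.9719
C = 470·N(0.15) − 480·0.9719·N(-0.09) = 470·0.5596 − 480·0.9719·0.4641 = 263.0120 − 216.5082 = 46.5038

€46.50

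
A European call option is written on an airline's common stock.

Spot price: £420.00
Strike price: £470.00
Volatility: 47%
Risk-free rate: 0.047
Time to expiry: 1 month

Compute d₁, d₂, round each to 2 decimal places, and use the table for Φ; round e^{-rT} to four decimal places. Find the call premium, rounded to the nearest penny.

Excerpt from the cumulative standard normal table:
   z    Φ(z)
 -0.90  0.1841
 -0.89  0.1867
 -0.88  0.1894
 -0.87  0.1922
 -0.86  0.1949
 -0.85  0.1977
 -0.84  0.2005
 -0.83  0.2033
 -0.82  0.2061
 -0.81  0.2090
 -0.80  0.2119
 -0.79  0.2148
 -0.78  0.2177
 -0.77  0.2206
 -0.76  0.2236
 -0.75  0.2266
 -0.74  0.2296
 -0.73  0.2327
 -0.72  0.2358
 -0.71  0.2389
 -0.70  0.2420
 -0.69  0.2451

£7.75

σ√T = 0.47·√0.08333 = 0.1357
d₁ = [ln(420/470) + (0.047 + 0.47²/2)·0.08333] / 0.1357 = [-0.1125 + 0.0131] / 0.1357 = -0.7323 → -0.73
d₂ = d₁ − σ√T = -0.7323 − 0.1357 = -0.8680 → -0.87
e^(−rT) = e^(−0.047·0.08333) = 0.9961
N(d₁) = N(-0.73) = 0.2327;  N(d₂) = N(-0.87) = 0.1922
C = 420·0.2327 − 470·0.9961·0.1922 = 97.7340 − 89.9817 = 7.7523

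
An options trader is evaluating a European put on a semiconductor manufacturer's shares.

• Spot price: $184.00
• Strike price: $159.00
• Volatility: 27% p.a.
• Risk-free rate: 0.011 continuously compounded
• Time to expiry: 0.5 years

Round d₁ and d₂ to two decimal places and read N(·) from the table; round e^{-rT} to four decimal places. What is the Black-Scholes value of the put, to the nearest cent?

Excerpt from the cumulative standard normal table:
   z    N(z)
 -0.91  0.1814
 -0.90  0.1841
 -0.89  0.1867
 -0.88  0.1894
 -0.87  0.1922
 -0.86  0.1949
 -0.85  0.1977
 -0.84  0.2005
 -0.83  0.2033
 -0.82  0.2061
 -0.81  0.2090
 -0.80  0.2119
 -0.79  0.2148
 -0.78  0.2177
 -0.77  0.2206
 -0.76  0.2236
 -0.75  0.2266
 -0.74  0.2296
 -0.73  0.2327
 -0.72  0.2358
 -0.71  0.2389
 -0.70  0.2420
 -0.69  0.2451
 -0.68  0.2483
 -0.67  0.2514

$3.91

σ√T = 0.27 × 0.7071 = 0.1909
d₁ = [ln(184/159) + (0.011 + ½·0.27²)·0.5] / (σ√T) = (0.1460 + 0.0237) / 0.1909 = 0.8892 ⇒ 0.89
d₂ = 0.8892 − 0.1909 = 0.6982 ⇒ 0.70
exp(−rT) = exp(−0.011·0.5) = 0.9945
N(−d₂) = N(-0.70) = 0.2420;  N(−d₁) = N(-0.89) = 0.1867
P = 159·0.9945·0.2420 − 184·0.1867 = 38.2664 − 34.3528 = 3.9136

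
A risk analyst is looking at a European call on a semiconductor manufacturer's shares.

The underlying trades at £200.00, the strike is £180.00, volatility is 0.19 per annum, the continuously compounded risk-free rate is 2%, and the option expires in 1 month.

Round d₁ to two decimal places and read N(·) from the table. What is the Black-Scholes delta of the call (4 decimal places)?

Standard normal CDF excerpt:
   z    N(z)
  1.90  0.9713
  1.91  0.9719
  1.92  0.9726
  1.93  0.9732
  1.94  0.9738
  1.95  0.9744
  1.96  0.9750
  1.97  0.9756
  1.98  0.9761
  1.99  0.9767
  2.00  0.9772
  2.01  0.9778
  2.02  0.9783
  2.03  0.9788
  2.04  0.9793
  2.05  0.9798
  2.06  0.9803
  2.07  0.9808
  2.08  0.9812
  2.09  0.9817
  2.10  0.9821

σ√T = 0.19·√0.08333 = 0.0548
ln(S/K) + (r + σ²/2)T = ln(200/180) + (0.02 + 0.19²/2)·0.08333 = 0.1054 + 0.0032 = 0.1085
d₁ = 0.1085 / 0.0548 = 1.9788 which rounds to 1.98
N(d₁) = N(1.98) = 0.9761
Δ_call = N(d₁) = 0.9761

0.9761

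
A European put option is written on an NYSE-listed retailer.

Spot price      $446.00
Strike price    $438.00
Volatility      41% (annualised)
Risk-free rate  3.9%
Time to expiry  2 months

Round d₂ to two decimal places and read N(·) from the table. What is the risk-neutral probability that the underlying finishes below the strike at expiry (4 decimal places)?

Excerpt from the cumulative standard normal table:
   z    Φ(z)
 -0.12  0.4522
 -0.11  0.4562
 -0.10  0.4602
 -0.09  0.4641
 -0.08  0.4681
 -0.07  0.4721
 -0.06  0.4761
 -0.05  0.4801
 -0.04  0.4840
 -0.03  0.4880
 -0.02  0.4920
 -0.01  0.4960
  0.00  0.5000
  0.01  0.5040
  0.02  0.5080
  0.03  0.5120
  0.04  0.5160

0.4761

T = 0.1667;  σ√T = 0.1674
d₁ = [ln(446/438) + (0.039 + ½·0.41²)·0.1667] / (σ√T) = (0.0181 + 0.0205) / 0.1674 = 0.2307 ≈ 0.23
d₂ = 0.2307 − 0.1674 = 0.0633 ≈ 0.06
Pr(exercise) under Q = N(−d₂) = N(-0.06) = 0.4761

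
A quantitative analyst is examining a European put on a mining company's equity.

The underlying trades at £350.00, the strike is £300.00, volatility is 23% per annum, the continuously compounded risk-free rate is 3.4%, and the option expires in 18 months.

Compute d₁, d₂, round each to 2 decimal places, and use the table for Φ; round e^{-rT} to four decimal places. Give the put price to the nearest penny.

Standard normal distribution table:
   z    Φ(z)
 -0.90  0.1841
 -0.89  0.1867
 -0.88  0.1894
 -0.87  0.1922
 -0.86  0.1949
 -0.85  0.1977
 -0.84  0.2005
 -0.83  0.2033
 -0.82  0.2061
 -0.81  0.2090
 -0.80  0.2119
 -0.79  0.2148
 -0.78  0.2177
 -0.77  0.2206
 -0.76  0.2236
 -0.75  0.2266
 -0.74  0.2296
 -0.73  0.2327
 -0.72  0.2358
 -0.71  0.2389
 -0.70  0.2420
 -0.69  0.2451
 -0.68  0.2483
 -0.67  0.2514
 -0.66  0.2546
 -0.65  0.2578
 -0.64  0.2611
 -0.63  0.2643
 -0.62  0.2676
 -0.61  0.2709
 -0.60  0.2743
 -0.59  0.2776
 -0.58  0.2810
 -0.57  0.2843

£11.87

σ√T = 0.23·√1.5 = 0.2817
ln(S/K) + (r + σ²/2)T = ln(350/300) + (0.034 + 0.23²/2)·1.5 = 0.1542 + 0.0907 = 0.2448
d₁ = 0.2448 / 0.2817 = 0.8691 ≈ 0.87
d₂ = d₁ − σ√T = 0.8691 − 0.2817 = 0.5874 ≈ 0.59
exp(−rT) = exp(−0.034·1.5) = 0.9503
P = 300·0.9503·N(-0.59) − 350·N(-0.87) = 300·0.9503·0.2776 − 350·0.1922 = 79.1410 − 67.2700 = 11.8710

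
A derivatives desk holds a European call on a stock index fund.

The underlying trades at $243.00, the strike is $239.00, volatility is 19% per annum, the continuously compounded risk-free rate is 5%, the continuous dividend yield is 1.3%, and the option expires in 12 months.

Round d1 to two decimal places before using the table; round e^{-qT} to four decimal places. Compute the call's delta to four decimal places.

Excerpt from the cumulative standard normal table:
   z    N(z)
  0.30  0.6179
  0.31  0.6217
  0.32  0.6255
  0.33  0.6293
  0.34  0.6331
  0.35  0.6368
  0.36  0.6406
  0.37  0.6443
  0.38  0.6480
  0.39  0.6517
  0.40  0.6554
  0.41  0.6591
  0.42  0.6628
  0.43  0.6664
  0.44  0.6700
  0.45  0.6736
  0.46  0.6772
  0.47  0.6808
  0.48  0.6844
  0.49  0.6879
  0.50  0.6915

σ√T = 0.19 × 1.0000 = 0.1900
d₁ = [ln(243/239) + (0.05 − 0.013 + 0.19²/2)·1] / 0.1900 = [0.0166 + 0.0551] / 0.1900 = 0.3771 ⇒ 0.38
N(d₁) = N(0.38) = 0.6480
Δ_call = exp(−qT)·N(d₁) = 0.9871·0.6480 = 0.6396

0.6396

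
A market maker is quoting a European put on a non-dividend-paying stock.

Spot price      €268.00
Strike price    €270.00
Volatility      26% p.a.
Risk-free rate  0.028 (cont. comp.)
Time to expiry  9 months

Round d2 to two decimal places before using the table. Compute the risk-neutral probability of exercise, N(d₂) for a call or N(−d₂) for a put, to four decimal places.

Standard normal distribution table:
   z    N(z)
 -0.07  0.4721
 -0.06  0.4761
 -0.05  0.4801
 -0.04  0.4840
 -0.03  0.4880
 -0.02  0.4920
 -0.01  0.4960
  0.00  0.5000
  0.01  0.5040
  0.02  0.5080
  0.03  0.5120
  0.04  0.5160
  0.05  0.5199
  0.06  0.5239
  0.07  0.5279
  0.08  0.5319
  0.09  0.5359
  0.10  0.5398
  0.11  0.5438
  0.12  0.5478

0.5199

σ√T = 0.26·√0.75 = 0.2252
d₁ = [ln(268/270) + (0.028 + 0.26²/2)·0.75] / 0.2252 = [-0.0074 + 0.0464] / 0.2252 = 0.1728 → 0.17
d₂ = d₁ − σ√T = 0.1728 − 0.2252 = -0.0523 → -0.05
Risk-neutral Pr[S_T < K] = N(−d₂) = N(0.05) = 0.5199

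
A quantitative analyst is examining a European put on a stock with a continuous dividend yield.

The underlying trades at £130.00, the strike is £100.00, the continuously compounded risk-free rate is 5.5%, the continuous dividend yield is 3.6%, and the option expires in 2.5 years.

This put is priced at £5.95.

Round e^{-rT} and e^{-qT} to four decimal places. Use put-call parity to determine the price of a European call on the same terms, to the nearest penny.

£37.61

e^(−qT) = e^(−0.036·2.5) = 0.9139;  e^(−rT) = e^(−0.055·2.5) = 0.8715
Put-call parity: C − P = S·e^(−qT) − K·e^(−rT) = 130·0.9139 − 100·0.8715 = 118.8070 − 87.1500 = 31.6570
C = P + (C − P) = 5.95 + (31.6570) = 37.6070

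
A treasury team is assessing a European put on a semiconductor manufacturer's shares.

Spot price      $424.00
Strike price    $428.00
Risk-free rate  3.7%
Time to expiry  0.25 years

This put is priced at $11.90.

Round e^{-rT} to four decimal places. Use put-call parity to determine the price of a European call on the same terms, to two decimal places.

e^(−rT) = e^(−0.037·0.25) = 0.9908
Put-call parity: C − P = S − K·e^(−rT) = 424 − 428·0.9908 = 424 − 424.0624 = -0.0624
C = P + (C − P) = 11.90 + (-0.0624) = 11.8376

$11.84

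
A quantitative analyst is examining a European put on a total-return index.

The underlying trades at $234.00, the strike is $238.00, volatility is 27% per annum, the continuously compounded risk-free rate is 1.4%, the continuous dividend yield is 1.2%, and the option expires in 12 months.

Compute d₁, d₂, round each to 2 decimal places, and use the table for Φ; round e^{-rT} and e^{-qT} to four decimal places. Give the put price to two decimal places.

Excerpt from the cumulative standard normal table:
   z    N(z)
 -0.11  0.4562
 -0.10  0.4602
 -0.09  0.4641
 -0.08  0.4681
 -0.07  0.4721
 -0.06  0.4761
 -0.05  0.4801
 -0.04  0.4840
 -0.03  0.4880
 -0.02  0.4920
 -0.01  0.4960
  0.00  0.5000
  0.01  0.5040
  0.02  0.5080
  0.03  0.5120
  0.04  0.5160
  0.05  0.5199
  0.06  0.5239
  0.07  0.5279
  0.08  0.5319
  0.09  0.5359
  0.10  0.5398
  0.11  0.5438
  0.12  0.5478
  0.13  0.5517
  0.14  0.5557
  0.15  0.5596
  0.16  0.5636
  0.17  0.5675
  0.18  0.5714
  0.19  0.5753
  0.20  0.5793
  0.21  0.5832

$26.79

σ√T = 0.27 × 1.0000 = 0.2700
d₁ = [ln(234/238) + (0.014 − 0.012 + 0.27²/2)·1] / 0.2700 = [-0.0169 + 0.0385] / 0.2700 = 0.0796 → 0.08
d₂ = d₁ − σ√T = 0.0796 − 0.2700 = -0.1904 → -0.19
exp(−qT) = exp(−0.012·1) = 0.9881;  exp(−rT) = exp(−0.014·1) = 0.9861
N(−d₂) = N(0.19) = 0.5753;  N(−d₁) = N(-0.08) = 0.4681
P = 238·0.9861·0.5753 − 234·0.9881·0.4681 = 135.0182 − 108.2319 = 26.7863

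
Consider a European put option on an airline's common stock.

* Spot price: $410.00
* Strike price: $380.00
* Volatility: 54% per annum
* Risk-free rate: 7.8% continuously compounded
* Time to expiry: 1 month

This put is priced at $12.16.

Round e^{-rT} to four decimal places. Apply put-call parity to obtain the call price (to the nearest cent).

exp(−rT) = exp(−0.078·0.08333) = 0.9935
Put-call parity: C − P = S − K·e^(−rT) = 410 − 380·0.9935 = 410 − 377.5300 = 32.4700
C = P + (C − P) = 12.16 + (32.4700) = 44.6300

$44.63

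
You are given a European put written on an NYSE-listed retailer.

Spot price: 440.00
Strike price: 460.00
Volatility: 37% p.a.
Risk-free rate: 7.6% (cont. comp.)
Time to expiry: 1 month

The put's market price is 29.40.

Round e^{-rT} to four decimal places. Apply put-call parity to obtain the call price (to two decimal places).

12.30

exp(−rT) = exp(−0.076·0.08333) = 0.9937
Put-call parity: C − P = S − K·e^(−rT) = 440 − 460·0.9937 = 440 − 457.1020 = -17.1020
C = P + (C − P) = 29.40 + (-17.1020) = 12.2980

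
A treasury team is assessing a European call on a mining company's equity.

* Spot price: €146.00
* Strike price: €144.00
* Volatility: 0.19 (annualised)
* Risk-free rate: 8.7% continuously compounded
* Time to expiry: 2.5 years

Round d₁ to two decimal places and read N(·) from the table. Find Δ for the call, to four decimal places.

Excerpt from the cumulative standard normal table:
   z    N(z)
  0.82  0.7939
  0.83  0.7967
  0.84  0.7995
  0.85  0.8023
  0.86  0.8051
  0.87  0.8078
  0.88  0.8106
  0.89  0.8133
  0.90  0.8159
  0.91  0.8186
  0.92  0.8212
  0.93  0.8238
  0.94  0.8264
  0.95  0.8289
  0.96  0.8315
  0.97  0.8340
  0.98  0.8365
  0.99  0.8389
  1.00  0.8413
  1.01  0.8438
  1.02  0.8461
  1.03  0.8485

0.8212

T = 2.5;  σ√T = 0.3004
d₁ = [ln(146/144) + (0.087 + 0.19²/2)·2.5] / 0.3004 = [0.0138 + 0.2626] / 0.3004 = 0.9201 which rounds to 0.92
N(d₁) = N(0.92) = 0.8212
Δ_call = N(d₁) = 0.8212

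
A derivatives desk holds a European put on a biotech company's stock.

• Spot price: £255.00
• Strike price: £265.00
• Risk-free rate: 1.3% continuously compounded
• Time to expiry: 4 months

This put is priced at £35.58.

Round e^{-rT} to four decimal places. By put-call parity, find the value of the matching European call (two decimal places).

£26.72

e^(−rT) = e^(−0.013·0.3333) = 0.9957
Put-call parity: C − P = S − K·e^(−rT) = 255 − 265·0.9957 = 255 − 263.8605 = -8.8605
C = P + (C − P) = 35.58 + (-8.8605) = 26.7195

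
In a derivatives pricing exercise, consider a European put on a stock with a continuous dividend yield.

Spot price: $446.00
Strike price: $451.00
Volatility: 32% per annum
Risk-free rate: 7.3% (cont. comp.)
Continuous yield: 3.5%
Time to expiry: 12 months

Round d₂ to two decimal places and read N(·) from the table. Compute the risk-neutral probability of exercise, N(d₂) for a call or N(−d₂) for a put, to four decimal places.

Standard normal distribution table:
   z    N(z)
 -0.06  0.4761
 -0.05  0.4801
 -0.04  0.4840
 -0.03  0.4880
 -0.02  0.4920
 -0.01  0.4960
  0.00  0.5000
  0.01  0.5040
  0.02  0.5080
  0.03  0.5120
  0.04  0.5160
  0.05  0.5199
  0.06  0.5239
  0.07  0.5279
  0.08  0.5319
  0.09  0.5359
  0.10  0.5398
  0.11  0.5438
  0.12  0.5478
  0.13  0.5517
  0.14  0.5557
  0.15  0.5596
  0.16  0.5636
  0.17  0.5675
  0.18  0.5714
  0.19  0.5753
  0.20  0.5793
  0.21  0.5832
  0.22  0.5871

σ√T = 0.32 × 1.0000 = 0.3200
d₁ = [ln(446/451) + (0.073 − 0.035 + 0.32²/2)·1] / 0.3200 = [-0.0111 + 0.0892] / 0.3200 = 0.2439 → 0.24
d₂ = d₁ − σ√T = 0.2439 − 0.3200 = -0.0761 → -0.08
Pr(exercise) under Q = N(−d₂) = N(0.08) = 0.5319

0.5319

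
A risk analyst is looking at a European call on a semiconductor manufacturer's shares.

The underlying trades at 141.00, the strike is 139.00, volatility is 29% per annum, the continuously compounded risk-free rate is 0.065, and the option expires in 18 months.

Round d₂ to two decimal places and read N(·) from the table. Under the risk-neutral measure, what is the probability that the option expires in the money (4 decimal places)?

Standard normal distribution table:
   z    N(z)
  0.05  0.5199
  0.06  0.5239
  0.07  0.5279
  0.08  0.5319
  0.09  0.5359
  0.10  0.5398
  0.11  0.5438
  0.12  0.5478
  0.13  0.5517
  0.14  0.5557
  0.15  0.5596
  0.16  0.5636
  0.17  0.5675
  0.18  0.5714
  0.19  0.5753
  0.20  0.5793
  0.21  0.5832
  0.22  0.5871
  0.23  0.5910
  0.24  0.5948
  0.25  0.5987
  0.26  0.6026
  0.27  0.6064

σ√T = 0.29 × 1.2247 = 0.3552
d₁ = [ln(141/139) + (0.065 + 0.29²/2)·1.5] / 0.3552 = [0.0143 + 0.1606] / 0.3552 = 0.4923 ≈ 0.49
d₂ = d₁ − σ√T = 0.4923 − 0.3552 = 0.1371 ≈ 0.14
Risk-neutral Pr[S_T > K] = N(d₂) = N(0.14) = 0.5557

0.5557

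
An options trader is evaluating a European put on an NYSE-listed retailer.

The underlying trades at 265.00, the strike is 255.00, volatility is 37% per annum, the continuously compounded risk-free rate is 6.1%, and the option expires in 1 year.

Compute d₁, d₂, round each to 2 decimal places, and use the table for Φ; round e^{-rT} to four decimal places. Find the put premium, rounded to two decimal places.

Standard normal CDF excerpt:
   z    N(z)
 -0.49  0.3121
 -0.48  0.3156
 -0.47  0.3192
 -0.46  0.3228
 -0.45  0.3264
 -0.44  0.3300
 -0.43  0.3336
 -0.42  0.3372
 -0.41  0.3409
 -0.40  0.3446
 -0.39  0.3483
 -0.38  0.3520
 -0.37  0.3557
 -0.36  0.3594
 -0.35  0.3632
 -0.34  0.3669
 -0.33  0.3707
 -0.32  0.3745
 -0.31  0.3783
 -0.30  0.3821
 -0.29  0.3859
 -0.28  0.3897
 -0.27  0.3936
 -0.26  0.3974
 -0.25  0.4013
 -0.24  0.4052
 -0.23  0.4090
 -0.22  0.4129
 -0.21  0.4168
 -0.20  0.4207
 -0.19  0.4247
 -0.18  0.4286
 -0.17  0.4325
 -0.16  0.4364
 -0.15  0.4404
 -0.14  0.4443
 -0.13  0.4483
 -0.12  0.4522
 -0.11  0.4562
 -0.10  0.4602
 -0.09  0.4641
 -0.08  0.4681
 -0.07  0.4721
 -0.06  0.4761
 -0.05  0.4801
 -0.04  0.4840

25.80

T = 1;  σ√T = 0.3700
ln(S/K) + (r + σ²/2)T = ln(265/255) + (0.061 + 0.37²/2)·1 = 0.0385 + 0.1295 = 0.1679
d₁ = 0.1679 / 0.3700 = 0.4538 which rounds to 0.45
d₂ = d₁ − σ√T = 0.4538 − 0.3700 = 0.0838 which rounds to 0.08
e^(−rT) = e^(−0.061·1) = 0.9408
N(−d₂) = N(-0.08) = 0.4681;  N(−d₁) = N(-0.45) = 0.3264
P = 255·0.9408·0.4681 − 265·0.3264 = 112.2991 − 86.4960 = 25.8031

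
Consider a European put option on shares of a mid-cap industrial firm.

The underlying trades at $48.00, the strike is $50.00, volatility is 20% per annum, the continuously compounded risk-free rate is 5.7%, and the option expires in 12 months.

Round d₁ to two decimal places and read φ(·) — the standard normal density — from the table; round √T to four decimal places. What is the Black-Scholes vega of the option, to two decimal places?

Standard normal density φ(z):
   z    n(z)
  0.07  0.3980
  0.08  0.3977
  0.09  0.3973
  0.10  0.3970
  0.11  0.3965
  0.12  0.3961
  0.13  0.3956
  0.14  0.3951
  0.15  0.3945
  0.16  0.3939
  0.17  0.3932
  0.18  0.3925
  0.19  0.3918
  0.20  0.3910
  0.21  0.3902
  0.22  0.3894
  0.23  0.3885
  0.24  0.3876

18.84

σ√T = 0.2·√1 = 0.2000
d₁ = [ln(48/50) + (0.057 + 0.2²/2)·1] / 0.2000 = [-0.0408 + 0.0770] / 0.2000 = 0.1809 → 0.18
√T = √1 = 1.0000
φ(d₁) = φ(0.18) = 0.3925
vega = S·φ(d₁)·√T = 48·0.3925·1.0000 = 18.8400
(Call and put vega coincide under Black-Scholes.)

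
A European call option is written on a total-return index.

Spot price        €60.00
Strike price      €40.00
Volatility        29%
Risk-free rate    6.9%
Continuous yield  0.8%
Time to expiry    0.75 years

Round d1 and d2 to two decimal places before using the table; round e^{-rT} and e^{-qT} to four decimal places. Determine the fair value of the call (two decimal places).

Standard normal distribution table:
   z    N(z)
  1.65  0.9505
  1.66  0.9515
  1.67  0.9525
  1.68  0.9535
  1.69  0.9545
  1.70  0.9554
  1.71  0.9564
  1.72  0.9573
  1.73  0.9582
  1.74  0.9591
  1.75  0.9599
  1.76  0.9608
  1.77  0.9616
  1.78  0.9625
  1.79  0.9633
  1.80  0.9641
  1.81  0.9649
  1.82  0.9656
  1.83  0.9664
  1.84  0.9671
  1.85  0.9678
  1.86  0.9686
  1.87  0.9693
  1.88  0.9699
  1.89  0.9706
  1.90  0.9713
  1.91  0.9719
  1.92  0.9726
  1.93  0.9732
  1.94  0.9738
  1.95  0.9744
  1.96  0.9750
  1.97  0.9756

€21.83

σ√T = 0.29 × 0.8660 = 0.2511
ln(S/K) + (r − q + σ²/2)T = ln(60/40) + (0.069 − 0.008 + 0.29²/2)·0.75 = 0.4055 + 0.0773 = 0.4828
d₁ = 0.4828 / 0.2511 = 1.9222 → 1.92
d₂ = d₁ − σ√T = 1.9222 − 0.2511 = 1.6710 → 1.67
exp(−qT) = exp(−0.008·0.75) = 0.9940;  exp(−rT) = exp(−0.069·0.75) = 0.9496
N(d₁) = N(1.92) = 0.9726;  N(d₂) = N(1.67) = 0.9525
C = 60·0.9940·0.9726 − 40·0.9496·0.9525 = 58.0059 − 36.1798 = 21.8261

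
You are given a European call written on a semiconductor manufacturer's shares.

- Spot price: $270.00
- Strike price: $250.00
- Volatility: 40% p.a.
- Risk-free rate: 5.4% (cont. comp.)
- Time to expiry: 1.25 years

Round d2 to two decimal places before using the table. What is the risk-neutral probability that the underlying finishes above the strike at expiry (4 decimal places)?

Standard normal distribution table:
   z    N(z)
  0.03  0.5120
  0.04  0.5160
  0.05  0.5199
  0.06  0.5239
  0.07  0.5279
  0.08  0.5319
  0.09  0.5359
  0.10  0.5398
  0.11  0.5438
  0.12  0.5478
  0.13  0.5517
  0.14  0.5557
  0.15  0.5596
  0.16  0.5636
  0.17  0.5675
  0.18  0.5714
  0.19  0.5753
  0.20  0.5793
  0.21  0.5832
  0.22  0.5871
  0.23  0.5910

0.5398

σ√T = 0.4 × 1.1180 = 0.4472
d₁ = [ln(270/250) + (0.054 + ½·0.4²)·1.25] / (σ√T) = (0.0770 + 0.1675) / 0.4472 = 0.5466 ⇒ 0.55
d₂ = 0.5466 − 0.4472 = 0.0994 ⇒ 0.10
Risk-neutral Pr[S_T > K] = N(d₂) = N(0.10) = 0.5398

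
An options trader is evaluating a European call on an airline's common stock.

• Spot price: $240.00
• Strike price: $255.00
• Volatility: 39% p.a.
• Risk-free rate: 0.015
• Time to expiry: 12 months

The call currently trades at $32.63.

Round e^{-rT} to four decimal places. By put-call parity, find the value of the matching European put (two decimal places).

$43.83

exp(−rT) = exp(−0.015·1) = 0.9851
Put-call parity: C − P = S − K·e^(−rT) = 240 − 255·0.9851 = 240 − 251.2005 = -11.2005
P = C − (C − P) = 32.63 − (-11.2005) = 43.8305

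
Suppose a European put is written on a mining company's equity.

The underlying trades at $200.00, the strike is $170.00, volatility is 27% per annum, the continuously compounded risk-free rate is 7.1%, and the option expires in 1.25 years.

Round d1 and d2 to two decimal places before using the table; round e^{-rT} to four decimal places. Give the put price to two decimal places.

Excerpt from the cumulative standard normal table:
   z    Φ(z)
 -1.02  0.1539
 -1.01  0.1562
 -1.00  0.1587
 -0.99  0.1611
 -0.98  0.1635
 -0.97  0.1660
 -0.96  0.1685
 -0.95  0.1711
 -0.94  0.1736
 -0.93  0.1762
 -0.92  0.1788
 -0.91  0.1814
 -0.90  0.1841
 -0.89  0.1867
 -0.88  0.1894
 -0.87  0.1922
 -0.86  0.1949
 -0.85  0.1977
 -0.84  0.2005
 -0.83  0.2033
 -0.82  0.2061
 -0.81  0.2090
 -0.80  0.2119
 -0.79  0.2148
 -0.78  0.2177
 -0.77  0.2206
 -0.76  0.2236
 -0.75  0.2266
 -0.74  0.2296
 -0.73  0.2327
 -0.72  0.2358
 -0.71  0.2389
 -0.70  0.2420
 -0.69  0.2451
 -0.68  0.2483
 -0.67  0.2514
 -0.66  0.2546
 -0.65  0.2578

T = 1.25;  σ√T = 0.3019
d₁ = [ln(200/170) + (0.071 + 0.27²/2)·1.25] / 0.3019 = [0.1625 + 0.1343] / 0.3019 = 0.9833 ≈ 0.98
d₂ = d₁ − σ√T = 0.9833 − 0.3019 = 0.6814 ≈ 0.68
e^(−rT) = e^(−0.071·1.25) = 0.9151
P = 170·0.9151·N(-0.68) − 200·N(-0.98) = 170·0.9151·0.2483 − 200·0.1635 = 38.6273 − 32.7000 = 5.9273

$5.93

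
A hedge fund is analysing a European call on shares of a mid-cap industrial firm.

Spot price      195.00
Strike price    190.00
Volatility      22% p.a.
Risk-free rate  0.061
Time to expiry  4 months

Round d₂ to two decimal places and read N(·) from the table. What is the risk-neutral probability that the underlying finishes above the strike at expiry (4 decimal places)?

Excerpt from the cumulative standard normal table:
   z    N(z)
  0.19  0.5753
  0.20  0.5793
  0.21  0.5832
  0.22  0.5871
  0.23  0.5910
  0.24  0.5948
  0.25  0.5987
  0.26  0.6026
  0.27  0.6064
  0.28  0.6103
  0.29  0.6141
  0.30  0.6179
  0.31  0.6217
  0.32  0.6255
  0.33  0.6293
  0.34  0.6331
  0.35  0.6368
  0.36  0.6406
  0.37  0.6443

0.6179

T = 0.3333;  σ√T = 0.1270
d₁ = [ln(195/190) + (0.061 + 0.22²/2)·0.3333] / 0.1270 = [0.0260 + 0.0284] / 0.1270 = 0.4281 which rounds to 0.43
d₂ = d₁ − σ√T = 0.4281 − 0.1270 = 0.3011 which rounds to 0.30
Risk-neutral Pr[S_T > K] = N(d₂) = N(0.30) = 0.6179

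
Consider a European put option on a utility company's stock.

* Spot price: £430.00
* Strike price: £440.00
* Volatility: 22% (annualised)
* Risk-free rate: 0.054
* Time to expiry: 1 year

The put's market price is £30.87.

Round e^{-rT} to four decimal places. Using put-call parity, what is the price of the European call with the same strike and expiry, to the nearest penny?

£44.01

exp(−rT) = exp(−0.054·1) = 0.9474
Put-call parity: C − P = S − K·e^(−rT) = 430 − 440·0.9474 = 430 − 416.8560 = 13.1440
C = P + (C − P) = 30.87 + (13.1440) = 44.0140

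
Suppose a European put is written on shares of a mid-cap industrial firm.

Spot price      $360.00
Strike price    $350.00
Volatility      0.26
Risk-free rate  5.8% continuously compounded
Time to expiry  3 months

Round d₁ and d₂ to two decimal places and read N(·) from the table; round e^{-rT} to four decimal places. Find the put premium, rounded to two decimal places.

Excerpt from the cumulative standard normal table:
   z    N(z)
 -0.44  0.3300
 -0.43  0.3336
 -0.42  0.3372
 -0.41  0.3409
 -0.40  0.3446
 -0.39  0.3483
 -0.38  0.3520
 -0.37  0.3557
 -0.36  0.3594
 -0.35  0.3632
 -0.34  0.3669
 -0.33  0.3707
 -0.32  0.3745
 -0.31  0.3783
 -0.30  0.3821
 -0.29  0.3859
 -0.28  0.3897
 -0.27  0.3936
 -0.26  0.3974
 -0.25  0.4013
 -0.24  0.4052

T = 0.25;  σ√T = 0.1300
d₁ = [ln(360/350) + (0.058 + 0.26²/2)·0.25] / 0.1300 = [0.0282 + 0.0230] / 0.1300 = 0.3932 ≈ 0.39
d₂ = d₁ − σ√T = 0.3932 − 0.1300 = 0.2632 ≈ 0.26
exp(−rT) = exp(−0.058·0.25) = 0.9856
N(−d₂) = N(-0.26) = 0.3974;  N(−d₁) = N(-0.39) = 0.3483
P = 350·0.9856·0.3974 − 360·0.3483 = 137.0871 − 125.3880 = 11.6991

$11.70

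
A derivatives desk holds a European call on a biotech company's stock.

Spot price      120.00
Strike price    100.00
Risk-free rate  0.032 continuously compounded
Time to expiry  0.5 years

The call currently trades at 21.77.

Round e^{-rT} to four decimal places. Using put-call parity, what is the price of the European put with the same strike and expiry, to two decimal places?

0.18

exp(−rT) = exp(−0.032·0.5) = 0.9841
Put-call parity: C − P = S − K·e^(−rT) = 120 − 100·0.9841 = 120 − 98.4100 = 21.5900
P = C − (C − P) = 21.77 − (21.5900) = 0.1800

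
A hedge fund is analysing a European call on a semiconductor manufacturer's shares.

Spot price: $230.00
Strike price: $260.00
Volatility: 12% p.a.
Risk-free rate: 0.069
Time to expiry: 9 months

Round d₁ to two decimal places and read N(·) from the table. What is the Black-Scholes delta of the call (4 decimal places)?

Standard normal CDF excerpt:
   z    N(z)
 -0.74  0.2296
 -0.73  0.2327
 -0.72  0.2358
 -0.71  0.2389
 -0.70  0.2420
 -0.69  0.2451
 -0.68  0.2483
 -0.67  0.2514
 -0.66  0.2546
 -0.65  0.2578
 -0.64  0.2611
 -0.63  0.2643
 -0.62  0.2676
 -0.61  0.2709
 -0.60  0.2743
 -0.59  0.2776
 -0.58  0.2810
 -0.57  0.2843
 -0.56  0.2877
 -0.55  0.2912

0.2643

σ√T = 0.12 × 0.8660 = 0.1039
d₁ = [ln(230/260) + (0.069 + ½·0.12²)·0.75] / (σ√T) = (-0.1226 + 0.0572) / 0.1039 = -0.6298 ⇒ -0.63
N(d₁) = N(-0.63) = 0.2643
Δ_call = N(d₁) = 0.2643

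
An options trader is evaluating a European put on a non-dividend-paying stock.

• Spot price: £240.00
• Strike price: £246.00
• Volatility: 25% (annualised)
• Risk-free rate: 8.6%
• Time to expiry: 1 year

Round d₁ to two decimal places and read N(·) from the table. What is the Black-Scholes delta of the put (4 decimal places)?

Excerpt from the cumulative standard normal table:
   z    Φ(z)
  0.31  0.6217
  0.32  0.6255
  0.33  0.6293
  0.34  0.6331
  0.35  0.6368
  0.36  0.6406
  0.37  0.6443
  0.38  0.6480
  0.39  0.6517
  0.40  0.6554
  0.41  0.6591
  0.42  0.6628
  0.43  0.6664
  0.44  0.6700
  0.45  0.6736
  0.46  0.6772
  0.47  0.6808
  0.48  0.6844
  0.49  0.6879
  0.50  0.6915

-0.3557

T = 1;  σ√T = 0.2500
d₁ = [ln(240/246) + (0.086 + 0.25²/2)·1] / 0.2500 = [-0.0247 + 0.1172] / 0.2500 = 0.3702 ≈ 0.37
N(d₁) = N(0.37) = 0.6443
Δ_put = N(d₁) − 1 = 0.6443 − 1 = -0.3557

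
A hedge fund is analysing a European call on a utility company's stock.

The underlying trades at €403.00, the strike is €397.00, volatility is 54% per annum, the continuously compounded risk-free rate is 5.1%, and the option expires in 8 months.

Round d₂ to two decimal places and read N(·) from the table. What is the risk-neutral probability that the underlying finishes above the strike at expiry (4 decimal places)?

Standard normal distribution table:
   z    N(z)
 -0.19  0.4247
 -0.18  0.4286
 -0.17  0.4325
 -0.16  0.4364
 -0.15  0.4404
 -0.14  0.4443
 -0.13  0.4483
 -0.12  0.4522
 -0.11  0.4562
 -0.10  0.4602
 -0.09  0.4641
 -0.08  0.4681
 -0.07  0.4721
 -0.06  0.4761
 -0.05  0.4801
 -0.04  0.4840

0.4562

T = 0.6667;  σ√T = 0.4409
d₁ = [ln(403/397) + (0.051 + ½·0.54²)·0.6667] / (σ√T) = (0.0150 + 0.1312) / 0.4409 = 0.3316 which rounds to 0.33
d₂ = 0.3316 − 0.4409 = -0.1093 which rounds to -0.11
Risk-neutral Pr[S_T > K] = N(d₂) = N(-0.11) = 0.4562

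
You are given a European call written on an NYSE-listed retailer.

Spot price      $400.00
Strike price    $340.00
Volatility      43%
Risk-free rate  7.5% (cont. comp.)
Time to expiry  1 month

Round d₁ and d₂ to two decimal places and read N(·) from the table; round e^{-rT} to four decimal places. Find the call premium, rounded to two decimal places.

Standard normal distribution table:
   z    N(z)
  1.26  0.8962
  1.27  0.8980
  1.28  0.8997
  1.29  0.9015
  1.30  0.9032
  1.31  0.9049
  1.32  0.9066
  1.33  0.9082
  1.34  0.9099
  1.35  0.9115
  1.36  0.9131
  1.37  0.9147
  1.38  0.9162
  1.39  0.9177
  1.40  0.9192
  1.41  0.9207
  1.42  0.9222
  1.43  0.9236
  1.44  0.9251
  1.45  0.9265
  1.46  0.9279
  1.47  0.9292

$63.70

σ√T = 0.43 × 0.2887 = 0.1241
d₁ = [ln(400/340) + (0.075 + 0.43²/2)·0.08333] / 0.1241 = [0.1625 + 0.0140] / 0.1241 = 1.4217 → 1.42
d₂ = d₁ − σ√T = 1.4217 − 0.1241 = 1.2975 → 1.30
exp(−rT) = exp(−0.075·0.08333) = 0.9938
C = 400·N(1.42) − 340·0.9938·N(1.30) = 400·0.9222 − 340·0.9938·0.9032 = 368.8800 − 305.1841 = 63.6959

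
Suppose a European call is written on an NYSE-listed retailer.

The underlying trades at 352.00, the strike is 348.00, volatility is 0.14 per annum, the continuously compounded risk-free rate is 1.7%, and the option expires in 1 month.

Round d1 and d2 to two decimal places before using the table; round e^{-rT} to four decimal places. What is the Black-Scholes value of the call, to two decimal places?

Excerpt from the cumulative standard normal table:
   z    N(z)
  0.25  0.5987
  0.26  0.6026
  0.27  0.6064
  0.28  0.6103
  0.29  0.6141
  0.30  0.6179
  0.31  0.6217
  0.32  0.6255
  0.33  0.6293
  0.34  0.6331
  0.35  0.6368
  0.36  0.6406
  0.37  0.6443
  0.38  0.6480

8.12

σ√T = 0.14·√0.08333 = 0.0404
d₁ = [ln(352/348) + (0.017 + ½·0.14²)·0.08333] / (σ√T) = (0.0114 + 0.0022) / 0.0404 = 0.3380 which rounds to 0.34
d₂ = 0.3380 − 0.0404 = 0.2976 which rounds to 0.30
e^(−rT) = e^(−0.017·0.08333) = 0.9986
N(d₁) = N(0.34) = 0.6331;  N(d₂) = N(0.30) = 0.6179
C = 352·0.6331 − 348·0.9986·0.6179 = 222.8512 − 214.7282 = 8.1230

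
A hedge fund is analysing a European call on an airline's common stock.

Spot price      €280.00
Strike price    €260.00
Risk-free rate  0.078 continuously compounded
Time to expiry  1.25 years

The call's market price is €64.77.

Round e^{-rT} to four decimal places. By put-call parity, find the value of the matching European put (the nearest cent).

exp(−rT) = exp(−0.078·1.25) = 0.9071
Put-call parity: C − P = S − K·e^(−rT) = 280 − 260·0.9071 = 280 − 235.8460 = 44.1540
P = C − (C − P) = 64.77 − (44.1540) = 20.6160

€20.62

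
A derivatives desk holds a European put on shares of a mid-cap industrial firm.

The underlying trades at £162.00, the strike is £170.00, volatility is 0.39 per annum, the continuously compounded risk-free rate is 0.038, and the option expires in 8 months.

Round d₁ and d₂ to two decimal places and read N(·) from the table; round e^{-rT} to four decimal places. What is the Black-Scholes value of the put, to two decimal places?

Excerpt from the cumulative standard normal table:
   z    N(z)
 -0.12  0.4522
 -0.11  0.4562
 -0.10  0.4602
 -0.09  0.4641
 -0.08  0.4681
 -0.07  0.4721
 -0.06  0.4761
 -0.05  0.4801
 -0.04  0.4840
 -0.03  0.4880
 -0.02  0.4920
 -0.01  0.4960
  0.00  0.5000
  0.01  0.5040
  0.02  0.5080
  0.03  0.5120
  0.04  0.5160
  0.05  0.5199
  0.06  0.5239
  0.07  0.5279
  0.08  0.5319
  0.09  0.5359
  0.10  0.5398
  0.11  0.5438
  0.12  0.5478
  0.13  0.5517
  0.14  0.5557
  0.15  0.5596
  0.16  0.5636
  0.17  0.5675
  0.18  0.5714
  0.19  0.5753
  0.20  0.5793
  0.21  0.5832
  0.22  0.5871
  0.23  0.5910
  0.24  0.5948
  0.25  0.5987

£22.77

T = 0.6667;  σ√T = 0.3184
d₁ = [ln(162/170) + (0.038 + ½·0.39²)·0.6667] / (σ√T) = (-0.0482 + 0.0760) / 0.3184 = 0.0874 ≈ 0.09
d₂ = 0.0874 − 0.3184 = -0.2310 ≈ -0.23
exp(−rT) = exp(−0.038·0.6667) = 0.9750
N(−d₂) = N(0.23) = 0.5910;  N(−d₁) = N(-0.09) = 0.4641
P = 170·0.9750·0.5910 − 162·0.4641 = 97.9582 − 75.1842 = 22.7740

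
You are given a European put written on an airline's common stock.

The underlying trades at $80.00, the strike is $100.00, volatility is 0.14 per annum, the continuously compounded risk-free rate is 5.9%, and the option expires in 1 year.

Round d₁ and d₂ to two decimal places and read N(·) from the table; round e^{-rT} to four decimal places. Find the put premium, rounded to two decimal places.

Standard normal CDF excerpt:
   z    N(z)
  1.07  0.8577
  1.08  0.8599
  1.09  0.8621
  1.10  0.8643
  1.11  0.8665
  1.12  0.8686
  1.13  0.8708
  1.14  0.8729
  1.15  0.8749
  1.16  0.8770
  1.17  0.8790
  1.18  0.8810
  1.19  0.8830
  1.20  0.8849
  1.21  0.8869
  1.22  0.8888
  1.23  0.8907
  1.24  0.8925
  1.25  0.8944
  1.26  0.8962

$14.99

T = 1;  σ√T = 0.1400
d₁ = [ln(80/100) + (0.059 + ½·0.14²)·1] / (σ√T) = (-0.2231 + 0.0688) / 0.1400 = -1.1025 ⇒ -1.10
d₂ = -1.1025 − 0.1400 = -1.2425 ⇒ -1.24
e^(−rT) = e^(−0.059·1) = 0.9427
P = 100·0.9427·N(1.24) − 80·N(1.10) = 100·0.9427·0.8925 − 80·0.8643 = 84.1360 − 69.1440 = 14.9920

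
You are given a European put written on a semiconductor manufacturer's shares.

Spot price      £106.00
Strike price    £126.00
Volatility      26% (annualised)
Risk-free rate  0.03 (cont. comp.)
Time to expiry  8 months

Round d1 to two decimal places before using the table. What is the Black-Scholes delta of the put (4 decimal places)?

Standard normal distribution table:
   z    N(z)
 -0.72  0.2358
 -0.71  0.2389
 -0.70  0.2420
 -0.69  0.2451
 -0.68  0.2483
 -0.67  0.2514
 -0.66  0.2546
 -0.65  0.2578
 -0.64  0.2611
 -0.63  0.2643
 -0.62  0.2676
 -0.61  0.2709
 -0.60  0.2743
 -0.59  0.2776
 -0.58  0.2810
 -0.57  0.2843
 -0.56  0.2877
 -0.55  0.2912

-0.7291

σ√T = 0.26·√0.6667 = 0.2123
d₁ = [ln(106/126) + (0.03 + 0.26²/2)·0.6667] / 0.2123 = [-0.1728 + 0.0425] / 0.2123 = -0.6138 ⇒ -0.61
N(d₁) = N(-0.61) = 0.2709
Δ_put = N(d₁) − 1 = 0.2709 − 1 = -0.7291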